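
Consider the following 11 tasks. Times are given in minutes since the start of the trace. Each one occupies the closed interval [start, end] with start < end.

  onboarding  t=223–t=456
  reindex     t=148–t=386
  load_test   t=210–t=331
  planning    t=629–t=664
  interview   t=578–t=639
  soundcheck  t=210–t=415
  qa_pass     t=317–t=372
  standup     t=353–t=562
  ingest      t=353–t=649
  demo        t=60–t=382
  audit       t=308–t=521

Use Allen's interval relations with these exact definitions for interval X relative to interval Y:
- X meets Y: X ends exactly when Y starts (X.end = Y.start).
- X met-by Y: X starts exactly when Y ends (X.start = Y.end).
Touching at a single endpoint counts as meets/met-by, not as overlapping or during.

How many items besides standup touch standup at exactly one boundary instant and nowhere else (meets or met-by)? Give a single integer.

Target standup = [t=353, t=562].
audit [t=308, t=521] → overlaps → no.
demo [t=60, t=382] → overlaps → no.
ingest [t=353, t=649] → started-by → no.
interview [t=578, t=639] → after → no.
load_test [t=210, t=331] → before → no.
onboarding [t=223, t=456] → overlaps → no.
planning [t=629, t=664] → after → no.
qa_pass [t=317, t=372] → overlaps → no.
reindex [t=148, t=386] → overlaps → no.
soundcheck [t=210, t=415] → overlaps → no.
Total: 0.

0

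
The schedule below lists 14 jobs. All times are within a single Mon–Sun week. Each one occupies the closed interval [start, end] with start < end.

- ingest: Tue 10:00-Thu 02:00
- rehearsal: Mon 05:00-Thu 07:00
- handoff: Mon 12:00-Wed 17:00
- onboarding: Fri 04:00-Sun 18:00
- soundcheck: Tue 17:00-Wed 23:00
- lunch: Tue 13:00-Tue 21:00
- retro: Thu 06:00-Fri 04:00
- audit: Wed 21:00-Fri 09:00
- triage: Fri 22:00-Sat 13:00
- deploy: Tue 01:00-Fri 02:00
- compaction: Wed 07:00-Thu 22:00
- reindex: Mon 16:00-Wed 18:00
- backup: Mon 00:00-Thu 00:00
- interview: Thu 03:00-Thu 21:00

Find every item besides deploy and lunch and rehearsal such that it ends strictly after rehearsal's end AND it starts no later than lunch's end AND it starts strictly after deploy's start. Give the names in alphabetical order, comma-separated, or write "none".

none

Conditions: its end is strictly after rehearsal's end (X.end > Thu 07:00) AND its start is no later than lunch's end (X.start <= Tue 21:00) AND its start is strictly after deploy's start (X.start > Tue 01:00).
audit: end Fri 09:00 > Thu 07:00? ✓; start Wed 21:00 <= Tue 21:00? ✗; start Wed 21:00 > Tue 01:00? ✓ → no.
backup: end Thu 00:00 > Thu 07:00? ✗; start Mon 00:00 <= Tue 21:00? ✓; start Mon 00:00 > Tue 01:00? ✗ → no.
compaction: end Thu 22:00 > Thu 07:00? ✓; start Wed 07:00 <= Tue 21:00? ✗; start Wed 07:00 > Tue 01:00? ✓ → no.
handoff: end Wed 17:00 > Thu 07:00? ✗; start Mon 12:00 <= Tue 21:00? ✓; start Mon 12:00 > Tue 01:00? ✗ → no.
ingest: end Thu 02:00 > Thu 07:00? ✗; start Tue 10:00 <= Tue 21:00? ✓; start Tue 10:00 > Tue 01:00? ✓ → no.
interview: end Thu 21:00 > Thu 07:00? ✓; start Thu 03:00 <= Tue 21:00? ✗; start Thu 03:00 > Tue 01:00? ✓ → no.
onboarding: end Sun 18:00 > Thu 07:00? ✓; start Fri 04:00 <= Tue 21:00? ✗; start Fri 04:00 > Tue 01:00? ✓ → no.
reindex: end Wed 18:00 > Thu 07:00? ✗; start Mon 16:00 <= Tue 21:00? ✓; start Mon 16:00 > Tue 01:00? ✗ → no.
retro: end Fri 04:00 > Thu 07:00? ✓; start Thu 06:00 <= Tue 21:00? ✗; start Thu 06:00 > Tue 01:00? ✓ → no.
soundcheck: end Wed 23:00 > Thu 07:00? ✗; start Tue 17:00 <= Tue 21:00? ✓; start Tue 17:00 > Tue 01:00? ✓ → no.
triage: end Sat 13:00 > Thu 07:00? ✓; start Fri 22:00 <= Tue 21:00? ✗; start Fri 22:00 > Tue 01:00? ✓ → no.
Result: none.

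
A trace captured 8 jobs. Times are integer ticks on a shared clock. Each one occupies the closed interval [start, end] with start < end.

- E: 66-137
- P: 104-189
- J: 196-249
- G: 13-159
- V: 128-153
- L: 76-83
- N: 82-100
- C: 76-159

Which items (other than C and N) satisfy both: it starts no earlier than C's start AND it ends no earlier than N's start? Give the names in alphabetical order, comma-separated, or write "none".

Conditions: its start is no earlier than C's start (X.start >= 76) AND its end is no earlier than N's start (X.end >= 82).
E: start 66 >= 76? ✗; end 137 >= 82? ✓ → no.
G: start 13 >= 76? ✗; end 159 >= 82? ✓ → no.
J: start 196 >= 76? ✓; end 249 >= 82? ✓ → yes.
L: start 76 >= 76? ✓; end 83 >= 82? ✓ → yes.
P: start 104 >= 76? ✓; end 189 >= 82? ✓ → yes.
V: start 128 >= 76? ✓; end 153 >= 82? ✓ → yes.
Result: J, L, P, V.

J, L, P, V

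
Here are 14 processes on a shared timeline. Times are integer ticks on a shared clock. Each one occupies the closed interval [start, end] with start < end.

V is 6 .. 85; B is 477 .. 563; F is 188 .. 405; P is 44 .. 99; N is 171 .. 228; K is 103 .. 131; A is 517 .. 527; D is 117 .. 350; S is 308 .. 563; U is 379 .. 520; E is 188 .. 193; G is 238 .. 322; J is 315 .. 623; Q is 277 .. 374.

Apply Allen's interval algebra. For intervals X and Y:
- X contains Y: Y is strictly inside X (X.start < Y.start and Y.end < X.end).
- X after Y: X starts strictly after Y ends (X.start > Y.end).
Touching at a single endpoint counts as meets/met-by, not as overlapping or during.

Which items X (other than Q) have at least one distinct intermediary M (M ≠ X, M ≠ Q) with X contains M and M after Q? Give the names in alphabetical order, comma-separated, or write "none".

Target Q = [277, 374].
Intermediaries M with M after Q: A, B, U.
Via A — items with X contains A: B, J, S.
Via B — items with X contains B: J.
Via U — items with X contains U: J, S.
Union: B, J, S.

B, J, S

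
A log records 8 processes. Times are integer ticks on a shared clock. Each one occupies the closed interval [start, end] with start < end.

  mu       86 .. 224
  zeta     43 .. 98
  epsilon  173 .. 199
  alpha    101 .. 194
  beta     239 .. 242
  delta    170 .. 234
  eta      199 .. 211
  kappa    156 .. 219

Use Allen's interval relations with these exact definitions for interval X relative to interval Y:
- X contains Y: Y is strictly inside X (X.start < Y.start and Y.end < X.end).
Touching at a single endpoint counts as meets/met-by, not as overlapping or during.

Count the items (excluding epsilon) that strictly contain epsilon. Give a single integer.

3

Target epsilon = [173, 199].
alpha [101, 194] → overlaps → no.
beta [239, 242] → after → no.
delta [170, 234] → contains → counts.
eta [199, 211] → met-by → no.
kappa [156, 219] → contains → counts.
mu [86, 224] → contains → counts.
zeta [43, 98] → before → no.
Total: 3.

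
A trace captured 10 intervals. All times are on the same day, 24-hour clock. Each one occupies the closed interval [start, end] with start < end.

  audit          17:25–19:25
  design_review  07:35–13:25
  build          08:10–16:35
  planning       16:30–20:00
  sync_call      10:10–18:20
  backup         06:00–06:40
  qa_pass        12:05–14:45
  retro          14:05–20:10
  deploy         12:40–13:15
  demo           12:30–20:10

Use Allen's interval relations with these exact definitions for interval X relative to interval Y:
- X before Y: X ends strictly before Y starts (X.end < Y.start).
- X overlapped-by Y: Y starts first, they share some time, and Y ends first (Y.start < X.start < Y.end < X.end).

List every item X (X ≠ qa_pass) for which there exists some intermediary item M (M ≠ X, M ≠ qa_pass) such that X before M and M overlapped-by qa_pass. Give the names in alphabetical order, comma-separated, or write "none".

Target qa_pass = [12:05, 14:45].
Intermediaries M with M overlapped-by qa_pass: demo, retro.
Via demo — items with X before demo: backup.
Via retro — items with X before retro: backup, deploy, design_review.
Union: backup, deploy, design_review.

backup, deploy, design_review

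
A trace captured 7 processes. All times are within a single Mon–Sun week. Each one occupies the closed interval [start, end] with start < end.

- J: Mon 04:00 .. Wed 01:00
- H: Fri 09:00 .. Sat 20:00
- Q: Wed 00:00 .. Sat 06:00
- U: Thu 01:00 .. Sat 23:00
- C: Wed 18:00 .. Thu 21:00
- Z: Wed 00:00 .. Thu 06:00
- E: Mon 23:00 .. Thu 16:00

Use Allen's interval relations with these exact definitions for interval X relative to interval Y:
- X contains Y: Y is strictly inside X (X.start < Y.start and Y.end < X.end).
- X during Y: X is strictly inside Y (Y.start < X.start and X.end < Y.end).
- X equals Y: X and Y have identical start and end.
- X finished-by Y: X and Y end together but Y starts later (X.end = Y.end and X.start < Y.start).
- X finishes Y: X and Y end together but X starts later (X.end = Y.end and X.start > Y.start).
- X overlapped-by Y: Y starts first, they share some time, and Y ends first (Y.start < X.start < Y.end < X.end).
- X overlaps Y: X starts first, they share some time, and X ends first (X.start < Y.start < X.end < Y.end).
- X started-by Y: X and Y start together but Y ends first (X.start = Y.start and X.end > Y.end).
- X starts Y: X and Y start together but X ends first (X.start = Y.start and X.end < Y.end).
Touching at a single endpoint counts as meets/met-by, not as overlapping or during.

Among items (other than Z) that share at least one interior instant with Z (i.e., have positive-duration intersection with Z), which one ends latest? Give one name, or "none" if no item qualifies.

Target Z = [Wed 00:00, Thu 06:00].
C [Wed 18:00, Thu 21:00] → overlapped-by → candidate.
E [Mon 23:00, Thu 16:00] → contains → candidate.
H [Fri 09:00, Sat 20:00] → after → excluded.
J [Mon 04:00, Wed 01:00] → overlaps → candidate.
Q [Wed 00:00, Sat 06:00] → started-by → candidate.
U [Thu 01:00, Sat 23:00] → overlapped-by → candidate.
Among candidates, latest end is Sat 23:00 → U.

U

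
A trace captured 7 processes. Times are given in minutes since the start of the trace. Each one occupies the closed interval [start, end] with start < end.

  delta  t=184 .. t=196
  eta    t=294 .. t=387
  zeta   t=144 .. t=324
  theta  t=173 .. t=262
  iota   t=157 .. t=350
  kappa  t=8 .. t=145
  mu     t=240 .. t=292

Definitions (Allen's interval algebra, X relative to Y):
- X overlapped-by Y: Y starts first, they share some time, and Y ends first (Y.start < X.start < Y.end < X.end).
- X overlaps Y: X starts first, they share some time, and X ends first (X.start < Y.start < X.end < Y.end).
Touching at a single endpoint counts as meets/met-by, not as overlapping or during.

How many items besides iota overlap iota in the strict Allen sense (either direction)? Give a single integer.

2

Target iota = [t=157, t=350].
delta [t=184, t=196] → during → no.
eta [t=294, t=387] → overlapped-by → counts.
kappa [t=8, t=145] → before → no.
mu [t=240, t=292] → during → no.
theta [t=173, t=262] → during → no.
zeta [t=144, t=324] → overlaps → counts.
Total: 2.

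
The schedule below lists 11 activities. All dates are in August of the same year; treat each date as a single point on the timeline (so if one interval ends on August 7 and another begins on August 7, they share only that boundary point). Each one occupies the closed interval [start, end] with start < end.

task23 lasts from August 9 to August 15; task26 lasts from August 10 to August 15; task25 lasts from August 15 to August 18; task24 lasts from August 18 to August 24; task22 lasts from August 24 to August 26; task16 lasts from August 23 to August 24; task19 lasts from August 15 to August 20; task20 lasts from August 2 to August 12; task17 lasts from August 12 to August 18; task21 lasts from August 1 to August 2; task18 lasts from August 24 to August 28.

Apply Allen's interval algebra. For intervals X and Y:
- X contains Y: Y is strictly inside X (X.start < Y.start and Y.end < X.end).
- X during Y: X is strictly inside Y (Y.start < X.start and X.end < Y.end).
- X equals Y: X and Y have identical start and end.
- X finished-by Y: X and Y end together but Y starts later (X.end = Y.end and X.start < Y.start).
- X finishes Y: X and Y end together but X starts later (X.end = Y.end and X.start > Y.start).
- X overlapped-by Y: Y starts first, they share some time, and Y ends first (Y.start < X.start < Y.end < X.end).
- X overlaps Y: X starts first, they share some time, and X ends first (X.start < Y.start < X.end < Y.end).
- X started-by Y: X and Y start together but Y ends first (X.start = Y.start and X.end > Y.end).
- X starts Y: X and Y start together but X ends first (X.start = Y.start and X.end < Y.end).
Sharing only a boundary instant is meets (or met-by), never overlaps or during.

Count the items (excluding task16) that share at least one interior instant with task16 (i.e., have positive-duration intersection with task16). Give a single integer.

Target task16 = [August 23, August 24].
task17 [August 12, August 18] → before → no.
task18 [August 24, August 28] → met-by → no.
task19 [August 15, August 20] → before → no.
task20 [August 2, August 12] → before → no.
task21 [August 1, August 2] → before → no.
task22 [August 24, August 26] → met-by → no.
task23 [August 9, August 15] → before → no.
task24 [August 18, August 24] → finished-by → counts.
task25 [August 15, August 18] → before → no.
task26 [August 10, August 15] → before → no.
Total: 1.

1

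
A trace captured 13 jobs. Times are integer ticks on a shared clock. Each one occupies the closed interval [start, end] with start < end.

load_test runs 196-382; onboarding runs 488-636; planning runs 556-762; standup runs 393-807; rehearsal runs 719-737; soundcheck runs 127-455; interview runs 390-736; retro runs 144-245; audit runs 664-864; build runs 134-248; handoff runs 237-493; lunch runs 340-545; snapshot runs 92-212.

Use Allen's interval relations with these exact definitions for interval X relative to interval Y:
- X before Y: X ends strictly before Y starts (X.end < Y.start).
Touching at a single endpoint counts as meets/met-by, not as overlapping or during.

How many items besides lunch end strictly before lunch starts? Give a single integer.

3

Target lunch = [340, 545].
audit [664, 864] → after → no.
build [134, 248] → before → counts.
handoff [237, 493] → overlaps → no.
interview [390, 736] → overlapped-by → no.
load_test [196, 382] → overlaps → no.
onboarding [488, 636] → overlapped-by → no.
planning [556, 762] → after → no.
rehearsal [719, 737] → after → no.
retro [144, 245] → before → counts.
snapshot [92, 212] → before → counts.
soundcheck [127, 455] → overlaps → no.
standup [393, 807] → overlapped-by → no.
Total: 3.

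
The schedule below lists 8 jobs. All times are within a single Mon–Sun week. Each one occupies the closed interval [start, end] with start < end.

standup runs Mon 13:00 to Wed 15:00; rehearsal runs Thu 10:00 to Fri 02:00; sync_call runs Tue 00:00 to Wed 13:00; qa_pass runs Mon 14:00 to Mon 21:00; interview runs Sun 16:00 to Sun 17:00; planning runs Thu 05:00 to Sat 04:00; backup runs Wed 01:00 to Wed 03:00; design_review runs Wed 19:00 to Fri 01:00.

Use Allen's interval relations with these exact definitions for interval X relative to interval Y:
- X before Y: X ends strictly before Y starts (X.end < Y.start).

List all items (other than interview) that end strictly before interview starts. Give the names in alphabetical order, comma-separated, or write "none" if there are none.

Target interview = [Sun 16:00, Sun 17:00].
backup [Wed 01:00, Wed 03:00] → before → yes.
design_review [Wed 19:00, Fri 01:00] → before → yes.
planning [Thu 05:00, Sat 04:00] → before → yes.
qa_pass [Mon 14:00, Mon 21:00] → before → yes.
rehearsal [Thu 10:00, Fri 02:00] → before → yes.
standup [Mon 13:00, Wed 15:00] → before → yes.
sync_call [Tue 00:00, Wed 13:00] → before → yes.
Result: backup, design_review, planning, qa_pass, rehearsal, standup, sync_call.

backup, design_review, planning, qa_pass, rehearsal, standup, sync_call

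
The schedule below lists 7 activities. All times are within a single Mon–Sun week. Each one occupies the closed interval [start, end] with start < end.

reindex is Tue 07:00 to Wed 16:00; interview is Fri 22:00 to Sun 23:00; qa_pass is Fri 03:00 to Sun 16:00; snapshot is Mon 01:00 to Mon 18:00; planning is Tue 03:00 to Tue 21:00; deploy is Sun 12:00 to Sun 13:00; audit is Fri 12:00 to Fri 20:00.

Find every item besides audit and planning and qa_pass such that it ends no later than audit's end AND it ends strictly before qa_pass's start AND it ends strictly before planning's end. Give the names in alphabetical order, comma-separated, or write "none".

Conditions: its end is no later than audit's end (X.end <= Fri 20:00) AND its end is strictly before qa_pass's start (X.end < Fri 03:00) AND its end is strictly before planning's end (X.end < Tue 21:00).
deploy: end Sun 13:00 <= Fri 20:00? ✗; end Sun 13:00 < Fri 03:00? ✗; end Sun 13:00 < Tue 21:00? ✗ → no.
interview: end Sun 23:00 <= Fri 20:00? ✗; end Sun 23:00 < Fri 03:00? ✗; end Sun 23:00 < Tue 21:00? ✗ → no.
reindex: end Wed 16:00 <= Fri 20:00? ✓; end Wed 16:00 < Fri 03:00? ✓; end Wed 16:00 < Tue 21:00? ✗ → no.
snapshot: end Mon 18:00 <= Fri 20:00? ✓; end Mon 18:00 < Fri 03:00? ✓; end Mon 18:00 < Tue 21:00? ✓ → yes.
Result: snapshot.

snapshot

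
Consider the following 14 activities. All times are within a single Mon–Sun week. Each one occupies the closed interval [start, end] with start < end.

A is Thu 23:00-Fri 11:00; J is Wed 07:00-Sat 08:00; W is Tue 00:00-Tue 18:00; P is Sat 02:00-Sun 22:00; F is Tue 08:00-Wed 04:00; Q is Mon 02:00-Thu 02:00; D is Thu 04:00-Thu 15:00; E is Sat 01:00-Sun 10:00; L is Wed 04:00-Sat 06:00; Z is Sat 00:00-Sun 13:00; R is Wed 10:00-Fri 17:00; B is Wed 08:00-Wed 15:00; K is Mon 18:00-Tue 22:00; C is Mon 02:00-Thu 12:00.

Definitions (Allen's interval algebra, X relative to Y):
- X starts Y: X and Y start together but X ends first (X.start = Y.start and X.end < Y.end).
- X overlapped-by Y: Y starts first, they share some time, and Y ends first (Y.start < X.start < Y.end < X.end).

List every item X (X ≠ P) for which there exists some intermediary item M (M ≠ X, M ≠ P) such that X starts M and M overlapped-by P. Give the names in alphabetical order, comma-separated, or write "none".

none

Target P = [Sat 02:00, Sun 22:00].
Intermediaries M with M overlapped-by P: none.
Union: none.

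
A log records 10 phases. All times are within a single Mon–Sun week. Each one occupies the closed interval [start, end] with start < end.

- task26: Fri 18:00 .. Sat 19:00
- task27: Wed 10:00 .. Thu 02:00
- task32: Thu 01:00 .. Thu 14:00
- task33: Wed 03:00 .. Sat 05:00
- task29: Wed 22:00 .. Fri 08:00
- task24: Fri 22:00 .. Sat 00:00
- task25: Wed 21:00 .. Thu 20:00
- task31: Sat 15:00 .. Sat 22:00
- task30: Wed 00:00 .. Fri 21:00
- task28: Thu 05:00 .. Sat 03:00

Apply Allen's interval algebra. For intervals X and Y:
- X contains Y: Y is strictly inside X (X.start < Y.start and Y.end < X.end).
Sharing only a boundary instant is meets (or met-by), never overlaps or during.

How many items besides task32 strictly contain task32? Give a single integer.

Target task32 = [Thu 01:00, Thu 14:00].
task24 [Fri 22:00, Sat 00:00] → after → no.
task25 [Wed 21:00, Thu 20:00] → contains → counts.
task26 [Fri 18:00, Sat 19:00] → after → no.
task27 [Wed 10:00, Thu 02:00] → overlaps → no.
task28 [Thu 05:00, Sat 03:00] → overlapped-by → no.
task29 [Wed 22:00, Fri 08:00] → contains → counts.
task30 [Wed 00:00, Fri 21:00] → contains → counts.
task31 [Sat 15:00, Sat 22:00] → after → no.
task33 [Wed 03:00, Sat 05:00] → contains → counts.
Total: 4.

4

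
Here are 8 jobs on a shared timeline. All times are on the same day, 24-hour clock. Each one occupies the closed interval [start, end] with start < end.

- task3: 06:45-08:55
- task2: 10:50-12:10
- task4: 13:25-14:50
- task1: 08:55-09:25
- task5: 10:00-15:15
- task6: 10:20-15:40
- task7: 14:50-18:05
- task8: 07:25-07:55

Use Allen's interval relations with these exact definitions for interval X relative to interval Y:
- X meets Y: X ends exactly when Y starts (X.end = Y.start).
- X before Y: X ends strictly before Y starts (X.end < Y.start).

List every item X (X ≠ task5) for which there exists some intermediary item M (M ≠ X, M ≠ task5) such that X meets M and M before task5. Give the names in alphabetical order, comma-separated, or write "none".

task3

Target task5 = [10:00, 15:15].
Intermediaries M with M before task5: task1, task3, task8.
Via task1 — items with X meets task1: task3.
Via task3 — items with X meets task3: none.
Via task8 — items with X meets task8: none.
Union: task3.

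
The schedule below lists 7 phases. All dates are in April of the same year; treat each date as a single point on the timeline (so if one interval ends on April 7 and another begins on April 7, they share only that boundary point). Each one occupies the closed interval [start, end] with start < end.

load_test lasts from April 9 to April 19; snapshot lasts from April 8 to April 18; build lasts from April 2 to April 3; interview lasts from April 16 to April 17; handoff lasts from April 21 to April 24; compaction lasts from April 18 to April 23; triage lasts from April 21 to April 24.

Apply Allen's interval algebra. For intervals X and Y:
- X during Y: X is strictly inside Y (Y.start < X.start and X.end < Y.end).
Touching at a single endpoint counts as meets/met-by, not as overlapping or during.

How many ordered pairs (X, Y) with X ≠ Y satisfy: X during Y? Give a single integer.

2

Checking all 42 ordered pairs for relation 'during'; matching pairs in alphabetical order:
(interview, load_test): interview during load_test ✓
(interview, snapshot): interview during snapshot ✓
Count: 2.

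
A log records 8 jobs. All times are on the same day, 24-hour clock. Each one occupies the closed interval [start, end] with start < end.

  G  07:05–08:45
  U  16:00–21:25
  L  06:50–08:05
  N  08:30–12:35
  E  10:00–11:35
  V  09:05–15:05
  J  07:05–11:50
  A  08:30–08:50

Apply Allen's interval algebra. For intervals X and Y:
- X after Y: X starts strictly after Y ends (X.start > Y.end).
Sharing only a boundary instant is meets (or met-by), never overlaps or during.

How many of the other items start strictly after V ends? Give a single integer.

Target V = [09:05, 15:05].
A [08:30, 08:50] → before → no.
E [10:00, 11:35] → during → no.
G [07:05, 08:45] → before → no.
J [07:05, 11:50] → overlaps → no.
L [06:50, 08:05] → before → no.
N [08:30, 12:35] → overlaps → no.
U [16:00, 21:25] → after → counts.
Total: 1.

1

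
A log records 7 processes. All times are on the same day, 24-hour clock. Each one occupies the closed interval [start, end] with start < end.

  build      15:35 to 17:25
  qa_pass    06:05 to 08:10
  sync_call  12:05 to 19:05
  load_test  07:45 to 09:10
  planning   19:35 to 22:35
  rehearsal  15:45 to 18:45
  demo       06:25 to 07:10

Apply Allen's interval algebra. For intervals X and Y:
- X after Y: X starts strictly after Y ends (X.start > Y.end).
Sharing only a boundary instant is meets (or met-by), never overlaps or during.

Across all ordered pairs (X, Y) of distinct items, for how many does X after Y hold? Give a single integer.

Checking all 42 ordered pairs for relation 'after'; matching pairs in alphabetical order:
(build, demo): build after demo ✓
(build, load_test): build after load_test ✓
(build, qa_pass): build after qa_pass ✓
(load_test, demo): load_test after demo ✓
(planning, build): planning after build ✓
(planning, demo): planning after demo ✓
(planning, load_test): planning after load_test ✓
(planning, qa_pass): planning after qa_pass ✓
(planning, rehearsal): planning after rehearsal ✓
(planning, sync_call): planning after sync_call ✓
(rehearsal, demo): rehearsal after demo ✓
(rehearsal, load_test): rehearsal after load_test ✓
(rehearsal, qa_pass): rehearsal after qa_pass ✓
(sync_call, demo): sync_call after demo ✓
(sync_call, load_test): sync_call after load_test ✓
(sync_call, qa_pass): sync_call after qa_pass ✓
Count: 16.

16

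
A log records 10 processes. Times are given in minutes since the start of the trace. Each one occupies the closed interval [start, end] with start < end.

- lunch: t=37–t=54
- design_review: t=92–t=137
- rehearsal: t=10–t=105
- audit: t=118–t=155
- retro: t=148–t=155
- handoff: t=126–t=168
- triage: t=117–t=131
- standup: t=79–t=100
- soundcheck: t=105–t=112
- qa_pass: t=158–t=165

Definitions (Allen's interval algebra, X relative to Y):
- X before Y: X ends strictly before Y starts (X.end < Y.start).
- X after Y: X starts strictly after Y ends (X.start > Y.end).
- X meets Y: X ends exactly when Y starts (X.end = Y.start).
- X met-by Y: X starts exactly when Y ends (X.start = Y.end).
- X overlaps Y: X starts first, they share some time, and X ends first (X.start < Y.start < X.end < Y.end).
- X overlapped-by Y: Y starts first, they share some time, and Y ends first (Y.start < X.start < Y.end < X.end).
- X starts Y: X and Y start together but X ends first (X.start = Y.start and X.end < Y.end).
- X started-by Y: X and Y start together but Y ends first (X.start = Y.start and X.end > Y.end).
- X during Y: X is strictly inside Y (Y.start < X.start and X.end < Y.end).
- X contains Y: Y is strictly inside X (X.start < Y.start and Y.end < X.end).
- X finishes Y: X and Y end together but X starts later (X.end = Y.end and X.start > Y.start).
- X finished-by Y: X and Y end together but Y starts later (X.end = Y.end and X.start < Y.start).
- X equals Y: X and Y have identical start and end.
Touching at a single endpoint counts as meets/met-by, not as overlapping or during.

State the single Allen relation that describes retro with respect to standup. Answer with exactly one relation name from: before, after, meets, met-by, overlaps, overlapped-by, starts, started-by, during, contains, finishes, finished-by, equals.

after

retro = [t=148, t=155]; standup = [t=79, t=100].
Compare endpoints: retro.start > standup.start, retro.start > standup.end, retro.end > standup.start, retro.end > standup.end.
That pattern is 'after'.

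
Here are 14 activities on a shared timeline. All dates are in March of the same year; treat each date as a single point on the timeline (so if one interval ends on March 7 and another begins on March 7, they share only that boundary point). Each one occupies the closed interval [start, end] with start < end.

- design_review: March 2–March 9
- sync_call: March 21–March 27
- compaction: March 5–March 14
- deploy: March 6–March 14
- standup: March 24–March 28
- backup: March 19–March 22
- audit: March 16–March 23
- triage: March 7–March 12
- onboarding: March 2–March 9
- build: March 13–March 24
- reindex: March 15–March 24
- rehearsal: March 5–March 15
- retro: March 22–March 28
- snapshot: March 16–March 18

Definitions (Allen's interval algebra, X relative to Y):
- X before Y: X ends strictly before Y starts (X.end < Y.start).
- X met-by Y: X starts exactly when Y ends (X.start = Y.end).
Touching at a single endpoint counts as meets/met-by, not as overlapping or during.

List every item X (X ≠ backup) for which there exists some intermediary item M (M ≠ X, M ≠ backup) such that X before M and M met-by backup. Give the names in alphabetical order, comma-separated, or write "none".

Target backup = [March 19, March 22].
Intermediaries M with M met-by backup: retro.
Via retro — items with X before retro: compaction, deploy, design_review, onboarding, rehearsal, snapshot, triage.
Union: compaction, deploy, design_review, onboarding, rehearsal, snapshot, triage.

compaction, deploy, design_review, onboarding, rehearsal, snapshot, triage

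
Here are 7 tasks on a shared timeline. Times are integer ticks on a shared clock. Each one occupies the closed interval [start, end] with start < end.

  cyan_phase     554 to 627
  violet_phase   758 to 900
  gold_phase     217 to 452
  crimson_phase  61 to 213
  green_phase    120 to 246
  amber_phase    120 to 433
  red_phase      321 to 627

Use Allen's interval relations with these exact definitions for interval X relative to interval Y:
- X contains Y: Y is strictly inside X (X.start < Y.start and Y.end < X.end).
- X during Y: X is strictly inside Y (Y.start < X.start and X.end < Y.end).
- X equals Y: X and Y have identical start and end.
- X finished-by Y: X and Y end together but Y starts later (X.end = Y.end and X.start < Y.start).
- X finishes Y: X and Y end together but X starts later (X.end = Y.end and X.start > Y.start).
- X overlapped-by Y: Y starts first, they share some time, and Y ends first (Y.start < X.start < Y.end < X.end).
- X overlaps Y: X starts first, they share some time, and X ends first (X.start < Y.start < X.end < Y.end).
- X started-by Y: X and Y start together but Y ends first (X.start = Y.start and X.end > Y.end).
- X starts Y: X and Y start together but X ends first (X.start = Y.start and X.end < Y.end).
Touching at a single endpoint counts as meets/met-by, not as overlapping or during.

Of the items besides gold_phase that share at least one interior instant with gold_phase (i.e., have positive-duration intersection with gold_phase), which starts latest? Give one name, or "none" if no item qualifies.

Target gold_phase = [217, 452].
amber_phase [120, 433] → overlaps → candidate.
crimson_phase [61, 213] → before → excluded.
cyan_phase [554, 627] → after → excluded.
green_phase [120, 246] → overlaps → candidate.
red_phase [321, 627] → overlapped-by → candidate.
violet_phase [758, 900] → after → excluded.
Among candidates, latest start is 321 → red_phase.

red_phase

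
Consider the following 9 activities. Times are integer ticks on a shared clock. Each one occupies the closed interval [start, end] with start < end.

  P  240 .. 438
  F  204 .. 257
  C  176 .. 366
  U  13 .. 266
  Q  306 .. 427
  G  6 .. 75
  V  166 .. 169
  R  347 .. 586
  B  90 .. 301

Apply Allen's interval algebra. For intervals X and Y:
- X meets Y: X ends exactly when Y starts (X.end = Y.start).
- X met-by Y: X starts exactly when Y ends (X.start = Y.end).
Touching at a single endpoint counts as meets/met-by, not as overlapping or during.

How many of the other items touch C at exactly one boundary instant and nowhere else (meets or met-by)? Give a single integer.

Target C = [176, 366].
B [90, 301] → overlaps → no.
F [204, 257] → during → no.
G [6, 75] → before → no.
P [240, 438] → overlapped-by → no.
Q [306, 427] → overlapped-by → no.
R [347, 586] → overlapped-by → no.
U [13, 266] → overlaps → no.
V [166, 169] → before → no.
Total: 0.

0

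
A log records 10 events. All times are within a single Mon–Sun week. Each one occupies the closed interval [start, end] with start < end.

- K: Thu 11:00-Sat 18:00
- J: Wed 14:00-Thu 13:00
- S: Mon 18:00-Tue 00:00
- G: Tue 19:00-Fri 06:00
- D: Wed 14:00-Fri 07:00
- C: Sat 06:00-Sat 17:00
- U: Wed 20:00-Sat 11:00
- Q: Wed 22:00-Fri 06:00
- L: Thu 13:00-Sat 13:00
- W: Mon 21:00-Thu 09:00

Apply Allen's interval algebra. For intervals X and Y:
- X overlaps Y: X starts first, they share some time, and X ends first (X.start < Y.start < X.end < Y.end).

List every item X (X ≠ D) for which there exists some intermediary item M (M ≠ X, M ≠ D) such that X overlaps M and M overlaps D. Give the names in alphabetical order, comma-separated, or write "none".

S, W

Target D = [Wed 14:00, Fri 07:00].
Intermediaries M with M overlaps D: G, W.
Via G — items with X overlaps G: W.
Via W — items with X overlaps W: S.
Union: S, W.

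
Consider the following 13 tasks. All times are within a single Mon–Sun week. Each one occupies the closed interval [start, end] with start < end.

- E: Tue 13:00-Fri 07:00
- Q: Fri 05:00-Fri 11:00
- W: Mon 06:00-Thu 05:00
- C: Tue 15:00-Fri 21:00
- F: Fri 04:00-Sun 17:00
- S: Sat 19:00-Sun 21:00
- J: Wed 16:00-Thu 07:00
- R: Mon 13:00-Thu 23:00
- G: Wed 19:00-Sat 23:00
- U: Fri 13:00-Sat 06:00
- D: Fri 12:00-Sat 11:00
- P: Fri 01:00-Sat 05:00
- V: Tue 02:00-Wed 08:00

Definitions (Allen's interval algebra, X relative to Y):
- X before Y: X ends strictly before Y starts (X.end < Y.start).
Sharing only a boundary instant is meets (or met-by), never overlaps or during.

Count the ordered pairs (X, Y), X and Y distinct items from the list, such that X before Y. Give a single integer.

Checking all 156 ordered pairs for relation 'before'; matching pairs in alphabetical order:
(C, S): C before S ✓
(D, S): D before S ✓
(E, D): E before D ✓
(E, S): E before S ✓
(E, U): E before U ✓
(J, D): J before D ✓
(J, F): J before F ✓
(J, P): J before P ✓
(J, Q): J before Q ✓
(J, S): J before S ✓
(J, U): J before U ✓
(P, S): P before S ✓
(Q, D): Q before D ✓
(Q, S): Q before S ✓
(Q, U): Q before U ✓
(R, D): R before D ✓
(R, F): R before F ✓
(R, P): R before P ✓
(R, Q): R before Q ✓
(R, S): R before S ✓
(R, U): R before U ✓
(U, S): U before S ✓
(V, D): V before D ✓
(V, F): V before F ✓
... plus 12 further pairs not listed.
Count: 36.

36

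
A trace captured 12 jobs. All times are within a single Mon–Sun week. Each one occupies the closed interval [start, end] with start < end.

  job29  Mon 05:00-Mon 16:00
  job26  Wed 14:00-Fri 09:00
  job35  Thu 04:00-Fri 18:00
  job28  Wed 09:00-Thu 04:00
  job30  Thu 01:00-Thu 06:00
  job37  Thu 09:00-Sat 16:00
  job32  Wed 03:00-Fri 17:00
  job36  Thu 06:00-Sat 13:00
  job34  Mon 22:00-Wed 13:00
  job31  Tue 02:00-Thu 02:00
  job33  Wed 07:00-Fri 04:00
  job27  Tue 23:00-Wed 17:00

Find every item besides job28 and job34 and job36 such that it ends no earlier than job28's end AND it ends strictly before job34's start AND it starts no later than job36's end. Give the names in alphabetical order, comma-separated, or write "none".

Conditions: its end is no earlier than job28's end (X.end >= Thu 04:00) AND its end is strictly before job34's start (X.end < Mon 22:00) AND its start is no later than job36's end (X.start <= Sat 13:00).
job26: end Fri 09:00 >= Thu 04:00? ✓; end Fri 09:00 < Mon 22:00? ✗; start Wed 14:00 <= Sat 13:00? ✓ → no.
job27: end Wed 17:00 >= Thu 04:00? ✗; end Wed 17:00 < Mon 22:00? ✗; start Tue 23:00 <= Sat 13:00? ✓ → no.
job29: end Mon 16:00 >= Thu 04:00? ✗; end Mon 16:00 < Mon 22:00? ✓; start Mon 05:00 <= Sat 13:00? ✓ → no.
job30: end Thu 06:00 >= Thu 04:00? ✓; end Thu 06:00 < Mon 22:00? ✗; start Thu 01:00 <= Sat 13:00? ✓ → no.
job31: end Thu 02:00 >= Thu 04:00? ✗; end Thu 02:00 < Mon 22:00? ✗; start Tue 02:00 <= Sat 13:00? ✓ → no.
job32: end Fri 17:00 >= Thu 04:00? ✓; end Fri 17:00 < Mon 22:00? ✗; start Wed 03:00 <= Sat 13:00? ✓ → no.
job33: end Fri 04:00 >= Thu 04:00? ✓; end Fri 04:00 < Mon 22:00? ✗; start Wed 07:00 <= Sat 13:00? ✓ → no.
job35: end Fri 18:00 >= Thu 04:00? ✓; end Fri 18:00 < Mon 22:00? ✗; start Thu 04:00 <= Sat 13:00? ✓ → no.
job37: end Sat 16:00 >= Thu 04:00? ✓; end Sat 16:00 < Mon 22:00? ✗; start Thu 09:00 <= Sat 13:00? ✓ → no.
Result: none.

none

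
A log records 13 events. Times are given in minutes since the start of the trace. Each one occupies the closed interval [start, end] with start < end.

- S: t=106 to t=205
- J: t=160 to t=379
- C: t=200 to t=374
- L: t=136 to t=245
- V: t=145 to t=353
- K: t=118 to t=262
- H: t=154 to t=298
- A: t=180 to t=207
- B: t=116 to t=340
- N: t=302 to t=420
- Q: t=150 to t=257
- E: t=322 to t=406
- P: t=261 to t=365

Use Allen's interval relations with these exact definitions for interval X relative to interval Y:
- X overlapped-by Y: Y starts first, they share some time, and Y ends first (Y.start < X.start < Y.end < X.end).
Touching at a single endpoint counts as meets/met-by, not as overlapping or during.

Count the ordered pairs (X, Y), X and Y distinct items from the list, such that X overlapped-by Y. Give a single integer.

43

Checking all 156 ordered pairs for relation 'overlapped-by'; matching pairs in alphabetical order:
(A, S): A overlapped-by S ✓
(B, S): B overlapped-by S ✓
(C, A): C overlapped-by A ✓
(C, B): C overlapped-by B ✓
(C, H): C overlapped-by H ✓
(C, K): C overlapped-by K ✓
(C, L): C overlapped-by L ✓
(C, Q): C overlapped-by Q ✓
(C, S): C overlapped-by S ✓
(C, V): C overlapped-by V ✓
(E, B): E overlapped-by B ✓
(E, C): E overlapped-by C ✓
(E, J): E overlapped-by J ✓
(E, P): E overlapped-by P ✓
(E, V): E overlapped-by V ✓
(H, K): H overlapped-by K ✓
(H, L): H overlapped-by L ✓
(H, Q): H overlapped-by Q ✓
(H, S): H overlapped-by S ✓
(J, B): J overlapped-by B ✓
(J, H): J overlapped-by H ✓
(J, K): J overlapped-by K ✓
(J, L): J overlapped-by L ✓
(J, Q): J overlapped-by Q ✓
... plus 19 further pairs not listed.
Count: 43.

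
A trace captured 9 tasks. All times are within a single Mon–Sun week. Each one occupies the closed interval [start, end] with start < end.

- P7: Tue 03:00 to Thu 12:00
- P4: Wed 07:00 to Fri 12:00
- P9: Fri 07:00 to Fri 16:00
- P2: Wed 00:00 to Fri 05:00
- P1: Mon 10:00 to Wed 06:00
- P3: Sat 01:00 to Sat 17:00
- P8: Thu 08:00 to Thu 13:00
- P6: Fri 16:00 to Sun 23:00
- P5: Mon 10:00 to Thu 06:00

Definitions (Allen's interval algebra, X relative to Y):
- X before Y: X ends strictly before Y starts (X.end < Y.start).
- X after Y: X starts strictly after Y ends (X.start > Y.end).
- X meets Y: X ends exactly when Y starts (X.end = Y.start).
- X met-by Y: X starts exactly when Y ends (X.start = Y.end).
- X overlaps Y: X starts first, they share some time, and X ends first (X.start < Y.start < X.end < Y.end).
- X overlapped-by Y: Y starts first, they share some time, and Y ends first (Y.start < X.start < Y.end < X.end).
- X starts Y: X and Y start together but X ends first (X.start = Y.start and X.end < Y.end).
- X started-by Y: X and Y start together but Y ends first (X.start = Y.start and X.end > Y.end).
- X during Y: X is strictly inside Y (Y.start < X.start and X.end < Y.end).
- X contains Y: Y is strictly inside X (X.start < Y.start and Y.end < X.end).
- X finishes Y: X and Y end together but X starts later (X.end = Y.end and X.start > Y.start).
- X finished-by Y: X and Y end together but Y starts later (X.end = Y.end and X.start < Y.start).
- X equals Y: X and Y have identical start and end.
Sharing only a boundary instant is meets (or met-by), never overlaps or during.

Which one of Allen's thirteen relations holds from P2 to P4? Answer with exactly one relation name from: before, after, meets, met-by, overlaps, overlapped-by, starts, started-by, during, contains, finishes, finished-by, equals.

P2 = [Wed 00:00, Fri 05:00]; P4 = [Wed 07:00, Fri 12:00].
Compare endpoints: P2.start < P4.start, P2.start < P4.end, P2.end > P4.start, P2.end < P4.end.
That pattern is 'overlaps'.

overlaps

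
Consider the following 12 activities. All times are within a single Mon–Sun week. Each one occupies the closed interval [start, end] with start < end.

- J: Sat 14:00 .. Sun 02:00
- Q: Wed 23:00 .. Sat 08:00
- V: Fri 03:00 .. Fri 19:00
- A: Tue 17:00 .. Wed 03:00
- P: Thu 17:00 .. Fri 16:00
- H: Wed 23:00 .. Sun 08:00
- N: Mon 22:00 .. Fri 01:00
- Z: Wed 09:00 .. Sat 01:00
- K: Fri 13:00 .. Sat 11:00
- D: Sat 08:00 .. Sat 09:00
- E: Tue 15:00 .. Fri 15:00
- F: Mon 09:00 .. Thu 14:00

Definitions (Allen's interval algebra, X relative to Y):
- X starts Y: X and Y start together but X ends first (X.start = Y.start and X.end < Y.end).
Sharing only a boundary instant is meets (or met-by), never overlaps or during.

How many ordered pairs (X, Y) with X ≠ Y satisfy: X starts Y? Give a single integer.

Checking all 132 ordered pairs for relation 'starts'; matching pairs in alphabetical order:
(Q, H): Q starts H ✓
Count: 1.

1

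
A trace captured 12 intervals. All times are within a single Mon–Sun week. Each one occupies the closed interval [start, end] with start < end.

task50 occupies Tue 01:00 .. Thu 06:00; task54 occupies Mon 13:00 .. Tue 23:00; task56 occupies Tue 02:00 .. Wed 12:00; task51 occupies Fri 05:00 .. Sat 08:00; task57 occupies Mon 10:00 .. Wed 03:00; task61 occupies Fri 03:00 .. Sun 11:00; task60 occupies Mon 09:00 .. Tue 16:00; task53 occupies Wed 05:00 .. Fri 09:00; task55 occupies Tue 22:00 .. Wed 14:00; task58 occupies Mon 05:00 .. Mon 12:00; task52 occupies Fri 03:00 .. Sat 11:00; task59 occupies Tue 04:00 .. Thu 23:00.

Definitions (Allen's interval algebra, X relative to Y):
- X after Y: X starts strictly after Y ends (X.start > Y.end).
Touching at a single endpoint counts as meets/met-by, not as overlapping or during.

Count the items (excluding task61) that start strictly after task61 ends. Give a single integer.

0

Target task61 = [Fri 03:00, Sun 11:00].
task50 [Tue 01:00, Thu 06:00] → before → no.
task51 [Fri 05:00, Sat 08:00] → during → no.
task52 [Fri 03:00, Sat 11:00] → starts → no.
task53 [Wed 05:00, Fri 09:00] → overlaps → no.
task54 [Mon 13:00, Tue 23:00] → before → no.
task55 [Tue 22:00, Wed 14:00] → before → no.
task56 [Tue 02:00, Wed 12:00] → before → no.
task57 [Mon 10:00, Wed 03:00] → before → no.
task58 [Mon 05:00, Mon 12:00] → before → no.
task59 [Tue 04:00, Thu 23:00] → before → no.
task60 [Mon 09:00, Tue 16:00] → before → no.
Total: 0.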